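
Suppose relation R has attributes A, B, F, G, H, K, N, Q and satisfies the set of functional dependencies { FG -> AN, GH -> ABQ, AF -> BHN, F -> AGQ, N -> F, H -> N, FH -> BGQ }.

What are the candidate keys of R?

{F, K}; {H, K}; {K, N}

Attribute K never appears on the right-hand side of any dependency, so K must belong to every candidate key.
{K}⁺ = {K}, which is not all of the schema, so we must add further attributes.
{F, K}⁺: F→AGQ adds A, G, Q; FG→AN adds N; AF→BHN adds B, H → {A, B, F, G, H, K, N, Q}. Minimal: {K}⁺ = {K}; {F}⁺ = {A, B, F, G, H, N, Q} — none reach the full schema.
{H, K}⁺: H→N adds N; N→F adds F; FH→BGQ adds B, G, Q; FG→AN adds A → {A, B, F, G, H, K, N, Q}. Minimal: {K}⁺ = {K}; {H}⁺ = {A, B, F, G, H, N, Q} — none reach the full schema.
{K, N}⁺: N→F adds F; F→AGQ adds A, G, Q; AF→BHN adds B, H → {A, B, F, G, H, K, N, Q}. Minimal: {N}⁺ = {A, B, F, G, H, N, Q}; {K}⁺ = {K} — none reach the full schema.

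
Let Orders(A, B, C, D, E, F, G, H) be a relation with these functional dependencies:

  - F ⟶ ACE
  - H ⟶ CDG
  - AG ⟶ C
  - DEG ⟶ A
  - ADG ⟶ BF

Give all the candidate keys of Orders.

AH; EH; FH

Attribute H never appears on the right-hand side of any dependency, so H must belong to every candidate key.
{H}⁺ = {C, D, G, H}, which is not all of the schema, so we must add further attributes.
{A, H}⁺: H→CDG adds C, D, G; ADG→BF adds B, F; F→ACE adds E → {A, B, C, D, E, F, G, H}. Minimal: {H}⁺ = {C, D, G, H}; {A}⁺ = {A} — none reach the full schema.
{E, H}⁺: H→CDG adds C, D, G; DEG→A adds A; ADG→BF adds B, F → {A, B, C, D, E, F, G, H}. Minimal: {H}⁺ = {C, D, G, H}; {E}⁺ = {E} — none reach the full schema.
{F, H}⁺: F→ACE adds A, C, E; H→CDG adds D, G; ADG→BF adds B → {A, B, C, D, E, F, G, H}. Minimal: {H}⁺ = {C, D, G, H}; {F}⁺ = {A, C, E, F} — none reach the full schema.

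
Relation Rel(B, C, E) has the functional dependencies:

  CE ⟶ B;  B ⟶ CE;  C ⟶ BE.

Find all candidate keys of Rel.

{B}⁺: B→CE adds C, E → {B, C, E}.
{C}⁺: C→BE adds B, E → {B, C, E}.
Any other superkey contains one of these as a subset, so there are no further candidate keys.

B, C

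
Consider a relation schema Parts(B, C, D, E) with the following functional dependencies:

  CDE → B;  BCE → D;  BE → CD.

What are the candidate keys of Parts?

{B, E}, {C, D, E}

Attribute E never appears on the right-hand side of any dependency, so E must belong to every candidate key.
{E}⁺ = {E}, which is not all of the schema, so we must add further attributes.
{B, E}⁺: BE→CD adds C, D → {B, C, D, E}.
{C, D, E}⁺: CDE→B adds B → {B, C, D, E}.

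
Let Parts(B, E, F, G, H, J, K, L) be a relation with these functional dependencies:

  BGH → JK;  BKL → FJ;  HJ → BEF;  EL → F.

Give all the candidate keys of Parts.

(B, G, H, L); (G, H, J, L)

Attributes G, H, L never appear on any right-hand side, so every candidate key must contain {G, H, L}.
{G, H, L}⁺ = {G, H, L}, which is not all of the schema, so we must add further attributes.
{B, G, H, L}⁺: BGH→JK adds J, K; BKL→FJ adds F; HJ→BEF adds E → {B, E, F, G, H, J, K, L}. Minimal: {G, H, L}⁺ = {G, H, L}; {B, H, L}⁺ = {B, H, L}; {B, G, L}⁺ = {B, G, L}; … — none reach the full schema.
{G, H, J, L}⁺: HJ→BEF adds B, E, F; BGH→JK adds K → {B, E, F, G, H, J, K, L}. Minimal: {H, J, L}⁺ = {B, E, F, H, J, L}; {G, J, L}⁺ = {G, J, L}; {G, H, L}⁺ = {G, H, L}; … — none reach the full schema.
Any other superkey contains one of these as a subset, so there are no further candidate keys.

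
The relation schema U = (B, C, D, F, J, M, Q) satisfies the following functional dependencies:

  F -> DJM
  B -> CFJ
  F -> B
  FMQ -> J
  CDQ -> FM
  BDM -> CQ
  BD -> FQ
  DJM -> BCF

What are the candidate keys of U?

{B}⁺: B→CFJ adds C, F, J; F→DJM adds D, M; BDM→CQ adds Q → {B, C, D, F, J, M, Q}.
{F}⁺: F→DJM adds D, J, M; F→B adds B; BDM→CQ adds C, Q → {B, C, D, F, J, M, Q}.
{C, D, Q}⁺: CDQ→FM adds F, M; F→DJM adds J; F→B adds B → {B, C, D, F, J, M, Q}. Minimal: {D, Q}⁺ = {D, Q}; {C, Q}⁺ = {C, Q}; {C, D}⁺ = {C, D} — none reach the full schema.
{D, J, M}⁺: DJM→BCF adds B, C, F; BDM→CQ adds Q → {B, C, D, F, J, M, Q}. Minimal: {J, M}⁺ = {J, M}; {D, M}⁺ = {D, M}; {D, J}⁺ = {D, J} — none reach the full schema.

{B}; {F}; {C, D, Q}; {D, J, M}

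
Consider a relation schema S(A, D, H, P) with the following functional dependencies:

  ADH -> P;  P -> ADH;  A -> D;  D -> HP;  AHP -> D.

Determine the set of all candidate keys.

{A}⁺: A→D adds D; D→HP adds H, P → {A, D, H, P}.
{D}⁺: D→HP adds H, P; P→ADH adds A → {A, D, H, P}.
{P}⁺: P→ADH adds A, D, H → {A, D, H, P}.
Any other superkey contains one of these as a subset, so there are no further candidate keys.

A, D, P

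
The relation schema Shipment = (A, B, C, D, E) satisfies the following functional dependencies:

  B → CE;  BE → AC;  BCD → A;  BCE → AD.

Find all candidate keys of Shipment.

Attribute B never appears on the right-hand side of any dependency, so B must belong to every candidate key.
{B}⁺ = {A, B, C, D, E}, which is all of the schema, so {B} is the only candidate key.

B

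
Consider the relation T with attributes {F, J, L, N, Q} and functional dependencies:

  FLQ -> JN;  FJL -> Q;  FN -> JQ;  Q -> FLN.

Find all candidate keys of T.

Q, FN, FJL

{Q}⁺: Q→FLN adds F, L, N; FLQ→JN adds J → {F, J, L, N, Q}.
{F, N}⁺: FN→JQ adds J, Q; Q→FLN adds L → {F, J, L, N, Q}.
{F, J, L}⁺: FJL→Q adds Q; Q→FLN adds N → {F, J, L, N, Q}.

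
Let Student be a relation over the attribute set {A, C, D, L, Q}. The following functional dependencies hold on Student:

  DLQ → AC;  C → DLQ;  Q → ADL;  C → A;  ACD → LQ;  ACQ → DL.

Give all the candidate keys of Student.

{C}; {Q}

{C}⁺: C→DLQ adds D, L, Q; Q→ADL adds A → {A, C, D, L, Q}.
{Q}⁺: Q→ADL adds A, D, L; DLQ→AC adds C → {A, C, D, L, Q}.
Any other superkey contains one of these as a subset, so there are no further candidate keys.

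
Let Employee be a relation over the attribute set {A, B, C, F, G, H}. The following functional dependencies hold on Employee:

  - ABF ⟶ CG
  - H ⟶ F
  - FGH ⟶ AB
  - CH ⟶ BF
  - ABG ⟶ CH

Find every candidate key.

{G, H}⁺: H→F adds F; FGH→AB adds A, B; ABG→CH adds C → {A, B, C, F, G, H}. Minimal: {H}⁺ = {F, H}; {G}⁺ = {G} — none reach the full schema.
{A, B, F}⁺: ABF→CG adds C, G; ABG→CH adds H → {A, B, C, F, G, H}. Minimal: {B, F}⁺ = {B, F}; {A, F}⁺ = {A, F}; {A, B}⁺ = {A, B} — none reach the full schema.
{A, B, G}⁺: ABG→CH adds C, H; H→F adds F → {A, B, C, F, G, H}. Minimal: {B, G}⁺ = {B, G}; {A, G}⁺ = {A, G}; {A, B}⁺ = {A, B} — none reach the full schema.
{A, B, H}⁺: H→F adds F; ABF→CG adds C, G → {A, B, C, F, G, H}. Minimal: {B, H}⁺ = {B, F, H}; {A, H}⁺ = {A, F, H}; {A, B}⁺ = {A, B} — none reach the full schema.
{A, C, H}⁺: H→F adds F; CH→BF adds B; ABF→CG adds G → {A, B, C, F, G, H}. Minimal: {C, H}⁺ = {B, C, F, H}; {A, H}⁺ = {A, F, H}; {A, C}⁺ = {A, C} — none reach the full schema.

(G, H); (A, B, F); (A, B, G); (A, B, H); (A, C, H)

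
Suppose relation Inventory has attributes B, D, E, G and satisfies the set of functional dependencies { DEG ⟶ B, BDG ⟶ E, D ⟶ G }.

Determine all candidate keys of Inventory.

Attribute D never appears on the right-hand side of any dependency, so D must belong to every candidate key.
{D}⁺ = {D, G}, which is not all of the schema, so we must add further attributes.
{B, D}⁺: D→G adds G; BDG→E adds E → {B, D, E, G}.
{D, E}⁺: D→G adds G; DEG→B adds B → {B, D, E, G}.

{B, D}; {D, E}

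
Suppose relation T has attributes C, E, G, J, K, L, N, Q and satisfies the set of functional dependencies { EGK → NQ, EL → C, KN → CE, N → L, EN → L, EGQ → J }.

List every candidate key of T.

{E, G, K}, {G, K, N}

{E, G, K}⁺: EGK→NQ adds N, Q; KN→CE adds C; N→L adds L; EGQ→J adds J → {C, E, G, J, K, L, N, Q}. Minimal: {G, K}⁺ = {G, K}; {E, K}⁺ = {E, K}; {E, G}⁺ = {E, G} — none reach the full schema.
{G, K, N}⁺: KN→CE adds C, E; N→L adds L; EGK→NQ adds Q; EGQ→J adds J → {C, E, G, J, K, L, N, Q}. Minimal: {K, N}⁺ = {C, E, K, L, N}; {G, N}⁺ = {G, L, N}; {G, K}⁺ = {G, K} — none reach the full schema.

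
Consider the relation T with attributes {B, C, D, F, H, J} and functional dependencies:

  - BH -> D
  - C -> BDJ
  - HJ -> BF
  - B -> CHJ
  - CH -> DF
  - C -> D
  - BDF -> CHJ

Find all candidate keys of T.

{B}⁺: B→CHJ adds C, H, J; CH→DF adds D, F → {B, C, D, F, H, J}.
{C}⁺: C→BDJ adds B, D, J; B→CHJ adds H; CH→DF adds F → {B, C, D, F, H, J}.
{H, J}⁺: HJ→BF adds B, F; B→CHJ adds C; CH→DF adds D → {B, C, D, F, H, J}. Minimal: {J}⁺ = {J}; {H}⁺ = {H} — none reach the full schema.
Any other superkey contains one of these as a subset, so there are no further candidate keys.

(B); (C); (H, J)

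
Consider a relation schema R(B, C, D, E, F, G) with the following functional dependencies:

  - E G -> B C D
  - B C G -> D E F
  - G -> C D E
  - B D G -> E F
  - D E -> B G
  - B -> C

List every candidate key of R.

{G}⁺: G→CDE adds C, D, E; DE→BG adds B; BCG→DEF adds F → {B, C, D, E, F, G}.
{D, E}⁺: DE→BG adds B, G; B→C adds C; BCG→DEF adds F → {B, C, D, E, F, G}.
Any other superkey contains one of these as a subset, so there are no further candidate keys.

G, DE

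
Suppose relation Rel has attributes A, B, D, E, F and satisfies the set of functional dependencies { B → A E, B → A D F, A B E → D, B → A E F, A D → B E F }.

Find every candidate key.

{B}⁺: B→AE adds A, E; B→ADF adds D, F → {A, B, D, E, F}.
{A, D}⁺: AD→BEF adds B, E, F → {A, B, D, E, F}. Minimal: {D}⁺ = {D}; {A}⁺ = {A} — none reach the full schema.
Any other superkey contains one of these as a subset, so there are no further candidate keys.

{B}, {A, D}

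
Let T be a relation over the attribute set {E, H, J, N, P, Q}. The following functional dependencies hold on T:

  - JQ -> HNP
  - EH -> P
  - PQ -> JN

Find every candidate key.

{E, H, Q}; {E, J, Q}; {E, P, Q}

Attributes E, Q never appear on any right-hand side, so every candidate key must contain {E, Q}.
{E, Q}⁺ = {E, Q}, which is not all of the schema, so we must add further attributes.
{E, H, Q}⁺: EH→P adds P; PQ→JN adds J, N → {E, H, J, N, P, Q}. Minimal: {H, Q}⁺ = {H, Q}; {E, Q}⁺ = {E, Q}; {E, H}⁺ = {E, H, P} — none reach the full schema.
{E, J, Q}⁺: JQ→HNP adds H, N, P → {E, H, J, N, P, Q}. Minimal: {J, Q}⁺ = {H, J, N, P, Q}; {E, Q}⁺ = {E, Q}; {E, J}⁺ = {E, J} — none reach the full schema.
{E, P, Q}⁺: PQ→JN adds J, N; JQ→HNP adds H → {E, H, J, N, P, Q}. Minimal: {P, Q}⁺ = {H, J, N, P, Q}; {E, Q}⁺ = {E, Q}; {E, P}⁺ = {E, P} — none reach the full schema.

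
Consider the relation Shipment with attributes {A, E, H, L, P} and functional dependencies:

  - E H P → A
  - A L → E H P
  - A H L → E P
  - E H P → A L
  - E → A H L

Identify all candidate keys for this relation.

{E}⁺: E→AHL adds A, H, L; AL→EHP adds P → {A, E, H, L, P}.
{A, L}⁺: AL→EHP adds E, H, P → {A, E, H, L, P}. Minimal: {L}⁺ = {L}; {A}⁺ = {A} — none reach the full schema.

{E}; {A, L}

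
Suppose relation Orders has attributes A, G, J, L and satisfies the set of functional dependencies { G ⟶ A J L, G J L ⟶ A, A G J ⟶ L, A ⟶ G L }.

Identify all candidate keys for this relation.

{A}; {G}

{A}⁺: A→GL adds G, L; G→AJL adds J → {A, G, J, L}.
{G}⁺: G→AJL adds A, J, L → {A, G, J, L}.
Any other superkey contains one of these as a subset, so there are no further candidate keys.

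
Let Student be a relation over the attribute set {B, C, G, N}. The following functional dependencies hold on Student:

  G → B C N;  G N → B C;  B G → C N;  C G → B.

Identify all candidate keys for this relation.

{G}

Attribute G never appears on the right-hand side of any dependency, so G must belong to every candidate key.
{G}⁺ = {B, C, G, N}, which is all of the schema, so {G} is the only candidate key.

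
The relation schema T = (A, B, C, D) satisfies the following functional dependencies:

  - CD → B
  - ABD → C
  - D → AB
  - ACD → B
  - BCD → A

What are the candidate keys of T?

Attribute D never appears on the right-hand side of any dependency, so D must belong to every candidate key.
{D}⁺ = {A, B, C, D}, which is all of the schema, so {D} is the only candidate key.

D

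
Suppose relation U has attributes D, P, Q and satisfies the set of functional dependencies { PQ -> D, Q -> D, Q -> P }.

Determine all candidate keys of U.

Q

{Q}⁺: Q→D adds D; Q→P adds P → {D, P, Q}.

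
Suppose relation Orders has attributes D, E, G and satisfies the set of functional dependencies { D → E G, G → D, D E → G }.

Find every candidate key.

{D}, {G}

{D}⁺: D→EG adds E, G → {D, E, G}.
{G}⁺: G→D adds D; D→EG adds E → {D, E, G}.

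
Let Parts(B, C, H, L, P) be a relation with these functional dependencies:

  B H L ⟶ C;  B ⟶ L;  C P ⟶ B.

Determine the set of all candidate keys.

{B, H, P}, {C, H, P}

Attributes H, P never appear on any right-hand side, so every candidate key must contain {H, P}.
{H, P}⁺ = {H, P}, which is not all of the schema, so we must add further attributes.
{B, H, P}⁺: B→L adds L; BHL→C adds C → {B, C, H, L, P}.
{C, H, P}⁺: CP→B adds B; B→L adds L → {B, C, H, L, P}.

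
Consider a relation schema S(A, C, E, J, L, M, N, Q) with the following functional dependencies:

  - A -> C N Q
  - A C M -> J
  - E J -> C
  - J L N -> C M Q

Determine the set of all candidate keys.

Attributes A, E, L never appear on any right-hand side, so every candidate key must contain {A, E, L}.
{A, E, L}⁺ = {A, C, E, L, N, Q}, which is not all of the schema, so we must add further attributes.
{A, E, J, L}⁺: A→CNQ adds C, N, Q; JLN→CMQ adds M → {A, C, E, J, L, M, N, Q}. Minimal: {E, J, L}⁺ = {C, E, J, L}; {A, J, L}⁺ = {A, C, J, L, M, N, Q}; {A, E, L}⁺ = {A, C, E, L, N, Q}; … — none reach the full schema.
{A, E, L, M}⁺: A→CNQ adds C, N, Q; ACM→J adds J → {A, C, E, J, L, M, N, Q}. Minimal: {E, L, M}⁺ = {E, L, M}; {A, L, M}⁺ = {A, C, J, L, M, N, Q}; {A, E, M}⁺ = {A, C, E, J, M, N, Q}; … — none reach the full schema.

(A, E, J, L), (A, E, L, M)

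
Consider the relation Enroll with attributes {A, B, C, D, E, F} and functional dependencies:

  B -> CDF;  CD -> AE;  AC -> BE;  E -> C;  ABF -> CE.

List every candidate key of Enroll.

{B}⁺: B→CDF adds C, D, F; CD→AE adds A, E → {A, B, C, D, E, F}.
{A, C}⁺: AC→BE adds B, E; B→CDF adds D, F → {A, B, C, D, E, F}. Minimal: {C}⁺ = {C}; {A}⁺ = {A} — none reach the full schema.
{A, E}⁺: E→C adds C; AC→BE adds B; B→CDF adds D, F → {A, B, C, D, E, F}. Minimal: {E}⁺ = {C, E}; {A}⁺ = {A} — none reach the full schema.
{C, D}⁺: CD→AE adds A, E; AC→BE adds B; B→CDF adds F → {A, B, C, D, E, F}. Minimal: {D}⁺ = {D}; {C}⁺ = {C} — none reach the full schema.
{D, E}⁺: E→C adds C; CD→AE adds A; AC→BE adds B; B→CDF adds F → {A, B, C, D, E, F}. Minimal: {E}⁺ = {C, E}; {D}⁺ = {D} — none reach the full schema.
Any other superkey contains one of these as a subset, so there are no further candidate keys.

B, AC, AE, CD, DE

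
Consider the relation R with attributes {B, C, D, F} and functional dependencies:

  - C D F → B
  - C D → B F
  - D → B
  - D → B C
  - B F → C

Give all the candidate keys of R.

(D)

Attribute D never appears on the right-hand side of any dependency, so D must belong to every candidate key.
{D}⁺ = {B, C, D, F}, which is all of the schema, so {D} is the only candidate key.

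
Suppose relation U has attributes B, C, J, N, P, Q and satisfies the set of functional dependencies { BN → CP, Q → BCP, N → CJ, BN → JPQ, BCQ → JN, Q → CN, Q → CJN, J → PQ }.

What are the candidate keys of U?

{J}⁺: J→PQ adds P, Q; Q→BCP adds B, C; BCQ→JN adds N → {B, C, J, N, P, Q}.
{N}⁺: N→CJ adds C, J; J→PQ adds P, Q; Q→BCP adds B → {B, C, J, N, P, Q}.
{Q}⁺: Q→BCP adds B, C, P; BCQ→JN adds J, N → {B, C, J, N, P, Q}.

{J}; {N}; {Q}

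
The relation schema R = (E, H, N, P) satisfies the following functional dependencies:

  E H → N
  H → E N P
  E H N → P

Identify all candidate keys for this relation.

{H}

Attribute H never appears on the right-hand side of any dependency, so H must belong to every candidate key.
{H}⁺ = {E, H, N, P}, which is all of the schema, so {H} is the only candidate key.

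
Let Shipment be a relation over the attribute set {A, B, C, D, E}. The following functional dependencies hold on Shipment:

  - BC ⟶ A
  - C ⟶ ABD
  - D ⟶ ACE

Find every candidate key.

{C}, {D}

{C}⁺: C→ABD adds A, B, D; D→ACE adds E → {A, B, C, D, E}.
{D}⁺: D→ACE adds A, C, E; C→ABD adds B → {A, B, C, D, E}.
Any other superkey contains one of these as a subset, so there are no further candidate keys.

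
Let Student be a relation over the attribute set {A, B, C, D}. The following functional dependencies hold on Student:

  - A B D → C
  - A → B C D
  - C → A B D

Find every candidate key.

{A}⁺: A→BCD adds B, C, D → {A, B, C, D}.
{C}⁺: C→ABD adds A, B, D → {A, B, C, D}.

{A}; {C}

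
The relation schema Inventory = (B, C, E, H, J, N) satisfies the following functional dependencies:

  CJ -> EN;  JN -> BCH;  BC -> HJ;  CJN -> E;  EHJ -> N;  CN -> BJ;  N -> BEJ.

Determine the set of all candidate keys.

{N}⁺: N→BEJ adds B, E, J; JN→BCH adds C, H → {B, C, E, H, J, N}.
{B, C}⁺: BC→HJ adds H, J; CJ→EN adds E, N → {B, C, E, H, J, N}. Minimal: {C}⁺ = {C}; {B}⁺ = {B} — none reach the full schema.
{C, J}⁺: CJ→EN adds E, N; JN→BCH adds B, H → {B, C, E, H, J, N}. Minimal: {J}⁺ = {J}; {C}⁺ = {C} — none reach the full schema.
{E, H, J}⁺: EHJ→N adds N; N→BEJ adds B; JN→BCH adds C → {B, C, E, H, J, N}. Minimal: {H, J}⁺ = {H, J}; {E, J}⁺ = {E, J}; {E, H}⁺ = {E, H} — none reach the full schema.
Any other superkey contains one of these as a subset, so there are no further candidate keys.

{N}, {B, C}, {C, J}, {E, H, J}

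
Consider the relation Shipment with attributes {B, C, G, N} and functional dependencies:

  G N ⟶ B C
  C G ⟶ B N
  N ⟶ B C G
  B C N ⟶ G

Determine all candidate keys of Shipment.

{N}, {C, G}

{N}⁺: N→BCG adds B, C, G → {B, C, G, N}.
{C, G}⁺: CG→BN adds B, N → {B, C, G, N}. Minimal: {G}⁺ = {G}; {C}⁺ = {C} — none reach the full schema.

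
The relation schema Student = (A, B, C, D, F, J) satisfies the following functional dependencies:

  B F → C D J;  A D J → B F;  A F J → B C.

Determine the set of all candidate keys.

ABF, ADJ, AFJ

Attribute A never appears on the right-hand side of any dependency, so A must belong to every candidate key.
{A}⁺ = {A}, which is not all of the schema, so we must add further attributes.
{A, B, F}⁺: BF→CDJ adds C, D, J → {A, B, C, D, F, J}. Minimal: {B, F}⁺ = {B, C, D, F, J}; {A, F}⁺ = {A, F}; {A, B}⁺ = {A, B} — none reach the full schema.
{A, D, J}⁺: ADJ→BF adds B, F; AFJ→BC adds C → {A, B, C, D, F, J}. Minimal: {D, J}⁺ = {D, J}; {A, J}⁺ = {A, J}; {A, D}⁺ = {A, D} — none reach the full schema.
{A, F, J}⁺: AFJ→BC adds B, C; BF→CDJ adds D → {A, B, C, D, F, J}. Minimal: {F, J}⁺ = {F, J}; {A, J}⁺ = {A, J}; {A, F}⁺ = {A, F} — none reach the full schema.
Any other superkey contains one of these as a subset, so there are no further candidate keys.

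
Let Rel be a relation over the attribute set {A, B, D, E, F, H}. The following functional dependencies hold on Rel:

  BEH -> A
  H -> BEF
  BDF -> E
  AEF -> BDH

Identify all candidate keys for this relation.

{H}⁺: H→BEF adds B, E, F; BEH→A adds A; AEF→BDH adds D → {A, B, D, E, F, H}.
{A, E, F}⁺: AEF→BDH adds B, D, H → {A, B, D, E, F, H}. Minimal: {E, F}⁺ = {E, F}; {A, F}⁺ = {A, F}; {A, E}⁺ = {A, E} — none reach the full schema.
{A, B, D, F}⁺: BDF→E adds E; AEF→BDH adds H → {A, B, D, E, F, H}. Minimal: {B, D, F}⁺ = {B, D, E, F}; {A, D, F}⁺ = {A, D, F}; {A, B, F}⁺ = {A, B, F}; … — none reach the full schema.
Any other superkey contains one of these as a subset, so there are no further candidate keys.

{H}, {A, E, F}, {A, B, D, F}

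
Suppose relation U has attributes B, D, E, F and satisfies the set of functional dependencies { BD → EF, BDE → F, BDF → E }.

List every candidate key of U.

Attributes B, D never appear on any right-hand side, so every candidate key must contain {B, D}.
{B, D}⁺ = {B, D, E, F}, which is all of the schema, so {B, D} is the only candidate key.

(B, D)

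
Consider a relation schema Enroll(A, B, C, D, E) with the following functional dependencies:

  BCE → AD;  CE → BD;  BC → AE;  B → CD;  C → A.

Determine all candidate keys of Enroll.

{B}, {C, E}

{B}⁺: B→CD adds C, D; C→A adds A; BC→AE adds E → {A, B, C, D, E}.
{C, E}⁺: CE→BD adds B, D; BC→AE adds A → {A, B, C, D, E}.
Any other superkey contains one of these as a subset, so there are no further candidate keys.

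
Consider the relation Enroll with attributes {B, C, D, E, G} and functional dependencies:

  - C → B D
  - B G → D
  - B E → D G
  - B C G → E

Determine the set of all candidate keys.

Attribute C never appears on the right-hand side of any dependency, so C must belong to every candidate key.
{C}⁺ = {B, C, D}, which is not all of the schema, so we must add further attributes.
{C, E}⁺: C→BD adds B, D; BE→DG adds G → {B, C, D, E, G}. Minimal: {E}⁺ = {E}; {C}⁺ = {B, C, D} — none reach the full schema.
{C, G}⁺: C→BD adds B, D; BCG→E adds E → {B, C, D, E, G}. Minimal: {G}⁺ = {G}; {C}⁺ = {B, C, D} — none reach the full schema.
Any other superkey contains one of these as a subset, so there are no further candidate keys.

CE, CG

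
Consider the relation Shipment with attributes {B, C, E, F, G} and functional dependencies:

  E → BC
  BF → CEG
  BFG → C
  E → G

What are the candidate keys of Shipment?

{B, F}; {E, F}

Attribute F never appears on the right-hand side of any dependency, so F must belong to every candidate key.
{F}⁺ = {F}, which is not all of the schema, so we must add further attributes.
{B, F}⁺: BF→CEG adds C, E, G → {B, C, E, F, G}. Minimal: {F}⁺ = {F}; {B}⁺ = {B} — none reach the full schema.
{E, F}⁺: E→BC adds B, C; BF→CEG adds G → {B, C, E, F, G}. Minimal: {F}⁺ = {F}; {E}⁺ = {B, C, E, G} — none reach the full schema.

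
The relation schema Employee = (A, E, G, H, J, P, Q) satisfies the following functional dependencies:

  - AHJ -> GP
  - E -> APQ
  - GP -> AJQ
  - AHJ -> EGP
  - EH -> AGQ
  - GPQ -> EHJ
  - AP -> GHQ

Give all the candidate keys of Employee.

E, AP, GP, AHJ

{E}⁺: E→APQ adds A, P, Q; AP→GHQ adds G, H; GP→AJQ adds J → {A, E, G, H, J, P, Q}.
{A, P}⁺: AP→GHQ adds G, H, Q; GP→AJQ adds J; AHJ→EGP adds E → {A, E, G, H, J, P, Q}. Minimal: {P}⁺ = {P}; {A}⁺ = {A} — none reach the full schema.
{G, P}⁺: GP→AJQ adds A, J, Q; GPQ→EHJ adds E, H → {A, E, G, H, J, P, Q}. Minimal: {P}⁺ = {P}; {G}⁺ = {G} — none reach the full schema.
{A, H, J}⁺: AHJ→GP adds G, P; GP→AJQ adds Q; AHJ→EGP adds E → {A, E, G, H, J, P, Q}. Minimal: {H, J}⁺ = {H, J}; {A, J}⁺ = {A, J}; {A, H}⁺ = {A, H} — none reach the full schema.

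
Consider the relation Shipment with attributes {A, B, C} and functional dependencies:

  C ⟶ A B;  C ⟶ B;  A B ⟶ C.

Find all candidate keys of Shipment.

{C}⁺: C→AB adds A, B → {A, B, C}.
{A, B}⁺: AB→C adds C → {A, B, C}. Minimal: {B}⁺ = {B}; {A}⁺ = {A} — none reach the full schema.

{C}, {A, B}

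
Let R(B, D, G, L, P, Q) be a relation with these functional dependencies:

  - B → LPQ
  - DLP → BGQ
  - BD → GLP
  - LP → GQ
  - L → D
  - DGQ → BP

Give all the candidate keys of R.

(B), (L, P), (D, G, Q), (G, L, Q)

{B}⁺: B→LPQ adds L, P, Q; LP→GQ adds G; L→D adds D → {B, D, G, L, P, Q}.
{L, P}⁺: LP→GQ adds G, Q; L→D adds D; DGQ→BP adds B → {B, D, G, L, P, Q}. Minimal: {P}⁺ = {P}; {L}⁺ = {D, L} — none reach the full schema.
{D, G, Q}⁺: DGQ→BP adds B, P; B→LPQ adds L → {B, D, G, L, P, Q}. Minimal: {G, Q}⁺ = {G, Q}; {D, Q}⁺ = {D, Q}; {D, G}⁺ = {D, G} — none reach the full schema.
{G, L, Q}⁺: L→D adds D; DGQ→BP adds B, P → {B, D, G, L, P, Q}. Minimal: {L, Q}⁺ = {D, L, Q}; {G, Q}⁺ = {G, Q}; {G, L}⁺ = {D, G, L} — none reach the full schema.
Any other superkey contains one of these as a subset, so there are no further candidate keys.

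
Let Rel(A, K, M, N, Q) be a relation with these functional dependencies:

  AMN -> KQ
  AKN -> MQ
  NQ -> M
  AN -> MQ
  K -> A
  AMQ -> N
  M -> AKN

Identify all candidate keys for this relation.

{M}, {A, N}, {K, N}, {N, Q}

{M}⁺: M→AKN adds A, K, N; AMN→KQ adds Q → {A, K, M, N, Q}.
{A, N}⁺: AN→MQ adds M, Q; M→AKN adds K → {A, K, M, N, Q}. Minimal: {N}⁺ = {N}; {A}⁺ = {A} — none reach the full schema.
{K, N}⁺: K→A adds A; AKN→MQ adds M, Q → {A, K, M, N, Q}. Minimal: {N}⁺ = {N}; {K}⁺ = {A, K} — none reach the full schema.
{N, Q}⁺: NQ→M adds M; M→AKN adds A, K → {A, K, M, N, Q}. Minimal: {Q}⁺ = {Q}; {N}⁺ = {N} — none reach the full schema.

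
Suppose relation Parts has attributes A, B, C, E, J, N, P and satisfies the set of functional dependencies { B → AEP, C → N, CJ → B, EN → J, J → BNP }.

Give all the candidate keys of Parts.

Attribute C never appears on the right-hand side of any dependency, so C must belong to every candidate key.
{C}⁺ = {C, N}, which is not all of the schema, so we must add further attributes.
{B, C}⁺: B→AEP adds A, E, P; C→N adds N; EN→J adds J → {A, B, C, E, J, N, P}. Minimal: {C}⁺ = {C, N}; {B}⁺ = {A, B, E, P} — none reach the full schema.
{C, E}⁺: C→N adds N; EN→J adds J; J→BNP adds B, P; B→AEP adds A → {A, B, C, E, J, N, P}. Minimal: {E}⁺ = {E}; {C}⁺ = {C, N} — none reach the full schema.
{C, J}⁺: C→N adds N; CJ→B adds B; J→BNP adds P; B→AEP adds A, E → {A, B, C, E, J, N, P}. Minimal: {J}⁺ = {A, B, E, J, N, P}; {C}⁺ = {C, N} — none reach the full schema.
Any other superkey contains one of these as a subset, so there are no further candidate keys.

{B, C}, {C, E}, {C, J}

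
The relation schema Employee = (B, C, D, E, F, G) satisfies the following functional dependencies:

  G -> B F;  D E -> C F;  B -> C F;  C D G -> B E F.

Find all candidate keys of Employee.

Attributes D, G never appear on any right-hand side, so every candidate key must contain {D, G}.
{D, G}⁺ = {B, C, D, E, F, G}, which is all of the schema, so {D, G} is the only candidate key.

{D, G}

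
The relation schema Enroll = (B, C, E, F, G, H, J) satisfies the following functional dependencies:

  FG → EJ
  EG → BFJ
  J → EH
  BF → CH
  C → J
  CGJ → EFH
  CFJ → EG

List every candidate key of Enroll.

{B, F}⁺: BF→CH adds C, H; C→J adds J; CFJ→EG adds E, G → {B, C, E, F, G, H, J}.
{C, F}⁺: C→J adds J; CFJ→EG adds E, G; EG→BFJ adds B; J→EH adds H → {B, C, E, F, G, H, J}.
{C, G}⁺: C→J adds J; CGJ→EFH adds E, F, H; EG→BFJ adds B → {B, C, E, F, G, H, J}.
{E, G}⁺: EG→BFJ adds B, F, J; J→EH adds H; BF→CH adds C → {B, C, E, F, G, H, J}.
{F, G}⁺: FG→EJ adds E, J; EG→BFJ adds B; J→EH adds H; BF→CH adds C → {B, C, E, F, G, H, J}.
{G, J}⁺: J→EH adds E, H; EG→BFJ adds B, F; BF→CH adds C → {B, C, E, F, G, H, J}.
Any other superkey contains one of these as a subset, so there are no further candidate keys.

(B, F), (C, F), (C, G), (E, G), (F, G), (G, J)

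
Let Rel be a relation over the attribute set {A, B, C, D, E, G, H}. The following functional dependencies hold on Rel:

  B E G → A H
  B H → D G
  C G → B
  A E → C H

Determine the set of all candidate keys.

Attribute E never appears on the right-hand side of any dependency, so E must belong to every candidate key.
{E}⁺ = {E}, which is not all of the schema, so we must add further attributes.
{A, B, E}⁺: AE→CH adds C, H; BH→DG adds D, G → {A, B, C, D, E, G, H}. Minimal: {B, E}⁺ = {B, E}; {A, E}⁺ = {A, C, E, H}; {A, B}⁺ = {A, B} — none reach the full schema.
{A, E, G}⁺: AE→CH adds C, H; CG→B adds B; BH→DG adds D → {A, B, C, D, E, G, H}. Minimal: {E, G}⁺ = {E, G}; {A, G}⁺ = {A, G}; {A, E}⁺ = {A, C, E, H} — none reach the full schema.
{B, E, G}⁺: BEG→AH adds A, H; BH→DG adds D; AE→CH adds C → {A, B, C, D, E, G, H}. Minimal: {E, G}⁺ = {E, G}; {B, G}⁺ = {B, G}; {B, E}⁺ = {B, E} — none reach the full schema.
{B, E, H}⁺: BH→DG adds D, G; BEG→AH adds A; AE→CH adds C → {A, B, C, D, E, G, H}. Minimal: {E, H}⁺ = {E, H}; {B, H}⁺ = {B, D, G, H}; {B, E}⁺ = {B, E} — none reach the full schema.
{C, E, G}⁺: CG→B adds B; BEG→AH adds A, H; BH→DG adds D → {A, B, C, D, E, G, H}. Minimal: {E, G}⁺ = {E, G}; {C, G}⁺ = {B, C, G}; {C, E}⁺ = {C, E} — none reach the full schema.
Any other superkey contains one of these as a subset, so there are no further candidate keys.

{A, B, E}, {A, E, G}, {B, E, G}, {B, E, H}, {C, E, G}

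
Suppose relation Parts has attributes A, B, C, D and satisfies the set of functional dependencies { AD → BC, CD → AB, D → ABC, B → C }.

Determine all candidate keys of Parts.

Attribute D never appears on the right-hand side of any dependency, so D must belong to every candidate key.
{D}⁺ = {A, B, C, D}, which is all of the schema, so {D} is the only candidate key.

{D}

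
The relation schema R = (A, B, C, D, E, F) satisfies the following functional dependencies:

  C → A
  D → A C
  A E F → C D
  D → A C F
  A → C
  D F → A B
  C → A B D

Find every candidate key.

Attribute E never appears on the right-hand side of any dependency, so E must belong to every candidate key.
{E}⁺ = {E}, which is not all of the schema, so we must add further attributes.
{A, E}⁺: A→C adds C; C→ABD adds B, D; D→ACF adds F → {A, B, C, D, E, F}. Minimal: {E}⁺ = {E}; {A}⁺ = {A, B, C, D, F} — none reach the full schema.
{C, E}⁺: C→A adds A; C→ABD adds B, D; D→ACF adds F → {A, B, C, D, E, F}. Minimal: {E}⁺ = {E}; {C}⁺ = {A, B, C, D, F} — none reach the full schema.
{D, E}⁺: D→AC adds A, C; D→ACF adds F; DF→AB adds B → {A, B, C, D, E, F}. Minimal: {E}⁺ = {E}; {D}⁺ = {A, B, C, D, F} — none reach the full schema.

(A, E), (C, E), (D, E)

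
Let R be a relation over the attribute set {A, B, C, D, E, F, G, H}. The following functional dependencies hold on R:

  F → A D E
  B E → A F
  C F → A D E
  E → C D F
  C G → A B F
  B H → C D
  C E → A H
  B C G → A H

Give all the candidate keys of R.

CG; EG; FG; BGH

Attribute G never appears on the right-hand side of any dependency, so G must belong to every candidate key.
{G}⁺ = {G}, which is not all of the schema, so we must add further attributes.
{C, G}⁺: CG→ABF adds A, B, F; BCG→AH adds H; F→ADE adds D, E → {A, B, C, D, E, F, G, H}. Minimal: {G}⁺ = {G}; {C}⁺ = {C} — none reach the full schema.
{E, G}⁺: E→CDF adds C, D, F; CG→ABF adds A, B; CE→AH adds H → {A, B, C, D, E, F, G, H}. Minimal: {G}⁺ = {G}; {E}⁺ = {A, C, D, E, F, H} — none reach the full schema.
{F, G}⁺: F→ADE adds A, D, E; E→CDF adds C; CG→ABF adds B; CE→AH adds H → {A, B, C, D, E, F, G, H}. Minimal: {G}⁺ = {G}; {F}⁺ = {A, C, D, E, F, H} — none reach the full schema.
{B, G, H}⁺: BH→CD adds C, D; BCG→AH adds A; CG→ABF adds F; F→ADE adds E → {A, B, C, D, E, F, G, H}. Minimal: {G, H}⁺ = {G, H}; {B, H}⁺ = {B, C, D, H}; {B, G}⁺ = {B, G} — none reach the full schema.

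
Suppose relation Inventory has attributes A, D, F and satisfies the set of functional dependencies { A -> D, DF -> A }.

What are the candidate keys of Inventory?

{A, F}, {D, F}

Attribute F never appears on the right-hand side of any dependency, so F must belong to every candidate key.
{F}⁺ = {F}, which is not all of the schema, so we must add further attributes.
{A, F}⁺: A→D adds D → {A, D, F}. Minimal: {F}⁺ = {F}; {A}⁺ = {A, D} — none reach the full schema.
{D, F}⁺: DF→A adds A → {A, D, F}. Minimal: {F}⁺ = {F}; {D}⁺ = {D} — none reach the full schema.
Any other superkey contains one of these as a subset, so there are no further candidate keys.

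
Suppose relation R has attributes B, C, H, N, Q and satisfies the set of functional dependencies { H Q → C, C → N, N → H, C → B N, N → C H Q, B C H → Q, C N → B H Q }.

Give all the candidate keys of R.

C, N, HQ

{C}⁺: C→N adds N; N→H adds H; C→BN adds B; N→CHQ adds Q → {B, C, H, N, Q}.
{N}⁺: N→H adds H; N→CHQ adds C, Q; CN→BHQ adds B → {B, C, H, N, Q}.
{H, Q}⁺: HQ→C adds C; C→N adds N; C→BN adds B → {B, C, H, N, Q}.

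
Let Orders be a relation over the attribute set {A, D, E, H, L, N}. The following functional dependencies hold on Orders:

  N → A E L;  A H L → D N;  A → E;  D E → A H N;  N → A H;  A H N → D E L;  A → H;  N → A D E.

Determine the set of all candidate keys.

N; AD; AL; DE

{N}⁺: N→AEL adds A, E, L; N→AH adds H; AHN→DEL adds D → {A, D, E, H, L, N}.
{A, D}⁺: A→E adds E; DE→AHN adds H, N; AHN→DEL adds L → {A, D, E, H, L, N}. Minimal: {D}⁺ = {D}; {A}⁺ = {A, E, H} — none reach the full schema.
{A, L}⁺: A→E adds E; A→H adds H; AHL→DN adds D, N → {A, D, E, H, L, N}. Minimal: {L}⁺ = {L}; {A}⁺ = {A, E, H} — none reach the full schema.
{D, E}⁺: DE→AHN adds A, H, N; AHN→DEL adds L → {A, D, E, H, L, N}. Minimal: {E}⁺ = {E}; {D}⁺ = {D} — none reach the full schema.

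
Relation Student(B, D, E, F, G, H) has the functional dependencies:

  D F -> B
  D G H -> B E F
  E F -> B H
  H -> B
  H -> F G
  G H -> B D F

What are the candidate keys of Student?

H; EF

{H}⁺: H→B adds B; H→FG adds F, G; GH→BDF adds D; DGH→BEF adds E → {B, D, E, F, G, H}.
{E, F}⁺: EF→BH adds B, H; H→FG adds G; GH→BDF adds D → {B, D, E, F, G, H}. Minimal: {F}⁺ = {F}; {E}⁺ = {E} — none reach the full schema.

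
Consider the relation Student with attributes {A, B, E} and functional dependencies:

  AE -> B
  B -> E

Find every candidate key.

AB; AE

Attribute A never appears on the right-hand side of any dependency, so A must belong to every candidate key.
{A}⁺ = {A}, which is not all of the schema, so we must add further attributes.
{A, B}⁺: B→E adds E → {A, B, E}. Minimal: {B}⁺ = {B, E}; {A}⁺ = {A} — none reach the full schema.
{A, E}⁺: AE→B adds B → {A, B, E}. Minimal: {E}⁺ = {E}; {A}⁺ = {A} — none reach the full schema.
Any other superkey contains one of these as a subset, so there are no further candidate keys.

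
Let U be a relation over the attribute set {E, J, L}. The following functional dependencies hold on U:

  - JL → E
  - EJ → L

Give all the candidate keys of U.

{E, J}, {J, L}

Attribute J never appears on the right-hand side of any dependency, so J must belong to every candidate key.
{J}⁺ = {J}, which is not all of the schema, so we must add further attributes.
{E, J}⁺: EJ→L adds L → {E, J, L}. Minimal: {J}⁺ = {J}; {E}⁺ = {E} — none reach the full schema.
{J, L}⁺: JL→E adds E → {E, J, L}. Minimal: {L}⁺ = {L}; {J}⁺ = {J} — none reach the full schema.
Any other superkey contains one of these as a subset, so there are no further candidate keys.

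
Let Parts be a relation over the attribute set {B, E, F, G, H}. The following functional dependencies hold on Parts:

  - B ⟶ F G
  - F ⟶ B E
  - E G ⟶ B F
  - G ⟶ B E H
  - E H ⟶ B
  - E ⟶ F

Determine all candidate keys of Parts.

{B}⁺: B→FG adds F, G; F→BE adds E; G→BEH adds H → {B, E, F, G, H}.
{E}⁺: E→F adds F; F→BE adds B; B→FG adds G; G→BEH adds H → {B, E, F, G, H}.
{F}⁺: F→BE adds B, E; B→FG adds G; G→BEH adds H → {B, E, F, G, H}.
{G}⁺: G→BEH adds B, E, H; E→F adds F → {B, E, F, G, H}.

B, E, F, G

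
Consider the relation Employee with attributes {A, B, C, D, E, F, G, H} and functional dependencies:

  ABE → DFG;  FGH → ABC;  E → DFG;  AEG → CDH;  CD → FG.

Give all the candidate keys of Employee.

{A, E}; {E, H}

{A, E}⁺: E→DFG adds D, F, G; AEG→CDH adds C, H; FGH→ABC adds B → {A, B, C, D, E, F, G, H}.
{E, H}⁺: E→DFG adds D, F, G; FGH→ABC adds A, B, C → {A, B, C, D, E, F, G, H}.
Any other superkey contains one of these as a subset, so there are no further candidate keys.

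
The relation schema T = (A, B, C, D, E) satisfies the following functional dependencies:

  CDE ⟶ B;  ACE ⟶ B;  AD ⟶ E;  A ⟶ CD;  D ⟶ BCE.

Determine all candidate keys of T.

Attribute A never appears on the right-hand side of any dependency, so A must belong to every candidate key.
{A}⁺ = {A, B, C, D, E}, which is all of the schema, so {A} is the only candidate key.

(A)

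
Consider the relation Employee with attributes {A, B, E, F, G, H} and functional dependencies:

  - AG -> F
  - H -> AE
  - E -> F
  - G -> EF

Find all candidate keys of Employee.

{B, G, H}

Attributes B, G, H never appear on any right-hand side, so every candidate key must contain {B, G, H}.
{B, G, H}⁺ = {A, B, E, F, G, H}, which is all of the schema, so {B, G, H} is the only candidate key.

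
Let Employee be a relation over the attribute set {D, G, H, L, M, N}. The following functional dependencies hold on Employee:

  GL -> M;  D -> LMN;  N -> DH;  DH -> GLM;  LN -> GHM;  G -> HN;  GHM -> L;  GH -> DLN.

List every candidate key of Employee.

(D), (G), (N)

{D}⁺: D→LMN adds L, M, N; N→DH adds H; DH→GLM adds G → {D, G, H, L, M, N}.
{G}⁺: G→HN adds H, N; GH→DLN adds D, L; GL→M adds M → {D, G, H, L, M, N}.
{N}⁺: N→DH adds D, H; DH→GLM adds G, L, M → {D, G, H, L, M, N}.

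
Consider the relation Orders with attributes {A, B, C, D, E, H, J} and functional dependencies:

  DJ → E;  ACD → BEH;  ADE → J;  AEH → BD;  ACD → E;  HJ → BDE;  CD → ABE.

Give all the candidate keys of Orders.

(C, D), (C, H, J), (A, C, E, H)

Attribute C never appears on the right-hand side of any dependency, so C must belong to every candidate key.
{C}⁺ = {C}, which is not all of the schema, so we must add further attributes.
{C, D}⁺: CD→ABE adds A, B, E; ACD→BEH adds H; ADE→J adds J → {A, B, C, D, E, H, J}.
{C, H, J}⁺: HJ→BDE adds B, D, E; CD→ABE adds A → {A, B, C, D, E, H, J}.
{A, C, E, H}⁺: AEH→BD adds B, D; ADE→J adds J → {A, B, C, D, E, H, J}.
Any other superkey contains one of these as a subset, so there are no further candidate keys.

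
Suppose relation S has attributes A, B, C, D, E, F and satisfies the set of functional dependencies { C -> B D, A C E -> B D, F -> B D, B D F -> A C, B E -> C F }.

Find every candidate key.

Attribute E never appears on the right-hand side of any dependency, so E must belong to every candidate key.
{E}⁺ = {E}, which is not all of the schema, so we must add further attributes.
{B, E}⁺: BE→CF adds C, F; C→BD adds D; BDF→AC adds A → {A, B, C, D, E, F}. Minimal: {E}⁺ = {E}; {B}⁺ = {B} — none reach the full schema.
{C, E}⁺: C→BD adds B, D; BE→CF adds F; BDF→AC adds A → {A, B, C, D, E, F}. Minimal: {E}⁺ = {E}; {C}⁺ = {B, C, D} — none reach the full schema.
{E, F}⁺: F→BD adds B, D; BDF→AC adds A, C → {A, B, C, D, E, F}. Minimal: {F}⁺ = {A, B, C, D, F}; {E}⁺ = {E} — none reach the full schema.

(B, E), (C, E), (E, F)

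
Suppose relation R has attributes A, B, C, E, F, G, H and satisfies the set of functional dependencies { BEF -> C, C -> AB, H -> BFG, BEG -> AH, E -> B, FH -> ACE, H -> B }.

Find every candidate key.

(H); (E, G)

{H}⁺: H→BFG adds B, F, G; FH→ACE adds A, C, E → {A, B, C, E, F, G, H}.
{E, G}⁺: E→B adds B; BEG→AH adds A, H; H→BFG adds F; FH→ACE adds C → {A, B, C, E, F, G, H}. Minimal: {G}⁺ = {G}; {E}⁺ = {B, E} — none reach the full schema.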